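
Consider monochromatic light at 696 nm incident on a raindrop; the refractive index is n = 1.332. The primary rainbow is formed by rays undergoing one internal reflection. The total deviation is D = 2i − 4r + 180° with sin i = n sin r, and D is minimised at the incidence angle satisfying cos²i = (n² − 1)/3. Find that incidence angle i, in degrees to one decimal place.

59.5°

cos²i = (1.332² − 1)/3 = (1.77422 − 1)/3 = 0.25807.
cos i = 0.50801, so i = 59.469°.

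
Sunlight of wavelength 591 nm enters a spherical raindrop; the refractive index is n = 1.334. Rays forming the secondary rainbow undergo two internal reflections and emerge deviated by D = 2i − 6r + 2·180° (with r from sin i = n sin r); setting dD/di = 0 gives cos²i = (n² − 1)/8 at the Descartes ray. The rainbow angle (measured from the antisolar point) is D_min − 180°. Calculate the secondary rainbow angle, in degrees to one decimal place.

51.2°

cos²i = (1.77956 − 1)/8 = 0.09744; i = arccos(0.31216) = 71.810°.
sin r = sin 71.810°/1.334 = 0.71217; r = 45.411°.
D_min = 2·71.810° − 6·45.411° + 360° = 231.153°.
Rainbow angle = D_min − 180° = 51.153°.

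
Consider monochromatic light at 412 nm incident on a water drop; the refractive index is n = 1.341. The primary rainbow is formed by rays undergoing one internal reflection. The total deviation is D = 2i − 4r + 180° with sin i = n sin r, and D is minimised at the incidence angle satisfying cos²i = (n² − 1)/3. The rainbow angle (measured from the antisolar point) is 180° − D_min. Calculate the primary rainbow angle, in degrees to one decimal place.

cos²i = (1.79828 − 1)/3 = 0.26609; i = arccos(0.51584) = 58.946°.
sin r = sin 58.946°/1.341 = 0.63884; r = 39.705°.
D_min = 2·58.946° − 4·39.705° + 180° = 139.071°.
Rainbow angle = 180° − D_min = 40.929°.

40.9°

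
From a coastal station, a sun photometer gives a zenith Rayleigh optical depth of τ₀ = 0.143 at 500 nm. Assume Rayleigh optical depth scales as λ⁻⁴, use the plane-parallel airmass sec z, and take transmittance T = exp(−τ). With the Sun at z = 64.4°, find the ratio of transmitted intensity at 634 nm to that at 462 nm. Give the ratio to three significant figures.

1.39

Airmass: sec 64.4° = 2.3144.
τ(634 nm) = 0.143 × (500/634)⁴ × 2.3144 = 0.143 × 0.3868 × 2.3144 = 0.1280.
τ(462 nm) = 0.143 × (500/462)⁴ × 2.3144 = 0.143 × 1.3719 × 2.3144 = 0.4540.
T(634)/T(462) = exp(τ_B − τ_A) = exp(0.3260) = 1.3854.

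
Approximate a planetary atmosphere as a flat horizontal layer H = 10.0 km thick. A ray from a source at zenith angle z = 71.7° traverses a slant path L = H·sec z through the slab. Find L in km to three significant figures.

sec z = 1/cos 71.7° = 3.1848.
L = 10.0 × 3.1848 = 31.848 km.

31.8 km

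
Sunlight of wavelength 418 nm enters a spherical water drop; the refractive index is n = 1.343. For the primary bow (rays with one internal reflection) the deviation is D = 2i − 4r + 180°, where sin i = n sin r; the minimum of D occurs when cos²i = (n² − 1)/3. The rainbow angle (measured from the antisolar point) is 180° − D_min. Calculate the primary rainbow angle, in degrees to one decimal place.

40.6°

cos²i = (1.80365 − 1)/3 = 0.26788; i = arccos(0.51757) = 58.830°.
sin r = sin 58.830°/1.343 = 0.63711; r = 39.577°.
D_min = 2·58.830° − 4·39.577° + 180° = 139.354°.
Rainbow angle = 180° − D_min = 40.646°.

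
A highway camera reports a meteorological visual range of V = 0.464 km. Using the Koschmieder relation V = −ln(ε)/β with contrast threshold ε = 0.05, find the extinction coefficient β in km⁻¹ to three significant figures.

β = −ln(0.05) / V = 2.996 / 0.464 = 6.4563 km⁻¹.

6.46 km⁻¹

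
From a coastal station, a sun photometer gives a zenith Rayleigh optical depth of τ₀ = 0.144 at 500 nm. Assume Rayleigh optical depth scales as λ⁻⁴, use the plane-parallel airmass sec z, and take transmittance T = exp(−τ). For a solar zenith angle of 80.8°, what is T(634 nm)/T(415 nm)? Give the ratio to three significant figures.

4.71

Airmass: sec 80.8° = 6.2546.
τ(634 nm) = 0.144 × (500/634)⁴ × 6.2546 = 0.144 × 0.3868 × 6.2546 = 0.3484.
τ(415 nm) = 0.144 × (500/415)⁴ × 6.2546 = 0.144 × 2.1071 × 6.2546 = 1.8978.
T(634)/T(415) = exp(τ_B − τ_A) = exp(1.5494) = 4.7087.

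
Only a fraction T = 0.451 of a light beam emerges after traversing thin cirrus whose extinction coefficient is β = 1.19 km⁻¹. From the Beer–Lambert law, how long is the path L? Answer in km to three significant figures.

0.669 km

Beer–Lambert: T = exp(−βL) ⇒ L = −ln(T)/β = −ln(0.451)/1.19 = 0.7963/1.19 = 0.6691 km.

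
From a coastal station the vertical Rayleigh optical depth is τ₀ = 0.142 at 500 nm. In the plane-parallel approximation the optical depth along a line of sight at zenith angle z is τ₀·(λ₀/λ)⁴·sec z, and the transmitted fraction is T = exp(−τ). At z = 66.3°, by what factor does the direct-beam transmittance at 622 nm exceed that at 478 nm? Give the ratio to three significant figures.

1.32

Airmass: sec 66.3° = 2.4879.
τ(622 nm) = 0.142 × (500/622)⁴ × 2.4879 = 0.142 × 0.4176 × 2.4879 = 0.1475.
τ(478 nm) = 0.142 × (500/478)⁴ × 2.4879 = 0.142 × 1.1972 × 2.4879 = 0.4229.
T(622)/T(478) = exp(τ_B − τ_A) = exp(0.2754) = 1.3171.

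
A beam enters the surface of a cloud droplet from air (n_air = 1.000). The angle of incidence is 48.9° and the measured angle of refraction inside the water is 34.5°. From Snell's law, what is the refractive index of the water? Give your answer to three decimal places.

1.330

n = sin θ_i / sin θ_r = sin 48.9° / sin 34.5° = 0.7536 / 0.5664 = 1.3304.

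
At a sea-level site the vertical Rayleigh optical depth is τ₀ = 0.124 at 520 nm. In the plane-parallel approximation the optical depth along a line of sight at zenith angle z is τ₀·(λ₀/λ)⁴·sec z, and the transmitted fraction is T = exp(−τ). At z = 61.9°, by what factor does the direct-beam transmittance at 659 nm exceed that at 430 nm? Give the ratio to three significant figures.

Airmass: sec 61.9° = 2.1231.
τ(659 nm) = 0.124 × (520/659)⁴ × 2.1231 = 0.124 × 0.3877 × 2.1231 = 0.1021.
τ(430 nm) = 0.124 × (520/430)⁴ × 2.1231 = 0.124 × 2.1386 × 2.1231 = 0.5630.
T(659)/T(430) = exp(τ_B − τ_A) = exp(0.4610) = 1.5856.

1.59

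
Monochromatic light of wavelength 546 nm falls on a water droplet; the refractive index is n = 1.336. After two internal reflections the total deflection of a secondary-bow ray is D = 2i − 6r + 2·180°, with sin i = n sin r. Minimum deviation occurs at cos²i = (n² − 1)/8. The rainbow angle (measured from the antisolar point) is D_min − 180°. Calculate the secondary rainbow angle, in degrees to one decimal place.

cos²i = (1.78490 − 1)/8 = 0.09811; i = arccos(0.31323) = 71.746°.
sin r = sin 71.746°/1.336 = 0.71084; r = 45.303°.
D_min = 2·71.746° − 6·45.303° + 360° = 231.674°.
Rainbow angle = D_min − 180° = 51.674°.

51.7°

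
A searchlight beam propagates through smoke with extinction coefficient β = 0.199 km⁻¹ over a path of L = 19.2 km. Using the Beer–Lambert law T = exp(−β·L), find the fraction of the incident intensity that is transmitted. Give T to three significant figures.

τ = β·L = 0.199 × 19.2 = 3.8208.
T = exp(−3.8208) = 0.0219.

0.0219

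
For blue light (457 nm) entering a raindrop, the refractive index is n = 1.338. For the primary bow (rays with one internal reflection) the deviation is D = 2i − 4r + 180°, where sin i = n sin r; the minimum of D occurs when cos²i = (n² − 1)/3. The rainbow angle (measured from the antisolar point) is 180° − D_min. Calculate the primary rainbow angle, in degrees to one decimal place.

41.4°

cos²i = (1.79024 − 1)/3 = 0.26341; i = arccos(0.51324) = 59.120°.
sin r = sin 59.120°/1.338 = 0.64144; r = 39.899°.
D_min = 2·59.120° − 4·39.899° + 180° = 138.643°.
Rainbow angle = 180° − D_min = 41.357°.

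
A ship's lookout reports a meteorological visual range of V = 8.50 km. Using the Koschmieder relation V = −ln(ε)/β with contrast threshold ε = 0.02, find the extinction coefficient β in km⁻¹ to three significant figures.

0.460 km⁻¹

β = −ln(0.02) / V = 3.912 / 8.50 = 0.4602 km⁻¹.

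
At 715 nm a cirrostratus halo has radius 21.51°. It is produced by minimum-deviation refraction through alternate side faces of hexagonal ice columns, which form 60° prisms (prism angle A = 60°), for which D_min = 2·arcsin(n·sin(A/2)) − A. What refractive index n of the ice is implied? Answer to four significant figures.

1.306

Rearranging: n = sin((D_min + A)/2) / sin(A/2).
(D_min + A)/2 = (21.51° + 60°)/2 = 40.755°.
n = sin 40.755° / sin 30° = 0.6528 / 0.5000 = 1.3057.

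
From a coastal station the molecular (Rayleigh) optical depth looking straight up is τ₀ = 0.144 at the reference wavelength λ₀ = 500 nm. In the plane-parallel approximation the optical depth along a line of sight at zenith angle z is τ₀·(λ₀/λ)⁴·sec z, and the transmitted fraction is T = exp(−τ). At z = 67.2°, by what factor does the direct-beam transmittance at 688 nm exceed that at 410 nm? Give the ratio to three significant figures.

2.05

Airmass: sec 67.2° = 2.5805.
τ(688 nm) = 0.144 × (500/688)⁴ × 2.5805 = 0.144 × 0.2789 × 2.5805 = 0.1037.
τ(410 nm) = 0.144 × (500/410)⁴ × 2.5805 = 0.144 × 2.2118 × 2.5805 = 0.8219.
T(688)/T(410) = exp(τ_B − τ_A) = exp(0.7182) = 2.0508.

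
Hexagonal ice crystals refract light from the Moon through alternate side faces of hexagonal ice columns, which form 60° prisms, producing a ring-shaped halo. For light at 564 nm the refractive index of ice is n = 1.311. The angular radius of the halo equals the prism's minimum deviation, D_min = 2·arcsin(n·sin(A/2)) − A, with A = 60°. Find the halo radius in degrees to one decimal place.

21.9°

n·sin(A/2) = 1.311 × sin 30° = 1.311 × 0.5000 = 0.6555.
D_min = 2·arcsin(0.6555) − 60° = 2 × 40.958° − 60° = 21.915°.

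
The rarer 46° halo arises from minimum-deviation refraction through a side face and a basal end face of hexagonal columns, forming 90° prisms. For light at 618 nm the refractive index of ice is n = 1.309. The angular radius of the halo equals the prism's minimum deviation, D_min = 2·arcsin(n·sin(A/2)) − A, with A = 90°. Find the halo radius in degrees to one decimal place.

n·sin(A/2) = 1.309 × sin 45° = 1.309 × 0.7071 = 0.9256.
D_min = 2·arcsin(0.9256) − 90° = 2 × 67.759° − 90° = 45.519°.

45.5°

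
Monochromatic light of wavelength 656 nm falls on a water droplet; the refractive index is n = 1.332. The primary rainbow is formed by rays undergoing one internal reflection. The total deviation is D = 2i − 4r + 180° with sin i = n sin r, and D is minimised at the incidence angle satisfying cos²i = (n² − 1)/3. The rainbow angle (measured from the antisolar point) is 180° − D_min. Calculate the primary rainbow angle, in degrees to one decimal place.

cos²i = (1.77422 − 1)/3 = 0.25807; i = arccos(0.50801) = 59.469°.
sin r = sin 59.469°/1.332 = 0.64666; r = 40.290°.
D_min = 2·59.469° − 4·40.290° + 180° = 137.776°.
Rainbow angle = 180° − D_min = 42.224°.

42.2°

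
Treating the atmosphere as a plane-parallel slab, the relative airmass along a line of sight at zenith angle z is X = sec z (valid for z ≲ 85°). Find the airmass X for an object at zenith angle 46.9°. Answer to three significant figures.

X = sec z = 1/cos 46.9° = 1/0.6833 = 1.4635.

1.46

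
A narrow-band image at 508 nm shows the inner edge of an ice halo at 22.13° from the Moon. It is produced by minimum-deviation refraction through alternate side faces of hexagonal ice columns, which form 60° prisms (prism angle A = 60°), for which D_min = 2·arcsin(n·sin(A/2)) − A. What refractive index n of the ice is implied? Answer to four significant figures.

1.314

Rearranging: n = sin((D_min + A)/2) / sin(A/2).
(D_min + A)/2 = (22.13° + 60°)/2 = 41.065°.
n = sin 41.065° / sin 30° = 0.6569 / 0.5000 = 1.3138.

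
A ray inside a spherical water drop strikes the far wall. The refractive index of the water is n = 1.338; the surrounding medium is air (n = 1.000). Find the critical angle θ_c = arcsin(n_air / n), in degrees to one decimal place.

sin θ_c = n_air / n = 1.000 / 1.338 = 0.7474.
θ_c = arcsin(0.7474) = 48.36°.

48.4°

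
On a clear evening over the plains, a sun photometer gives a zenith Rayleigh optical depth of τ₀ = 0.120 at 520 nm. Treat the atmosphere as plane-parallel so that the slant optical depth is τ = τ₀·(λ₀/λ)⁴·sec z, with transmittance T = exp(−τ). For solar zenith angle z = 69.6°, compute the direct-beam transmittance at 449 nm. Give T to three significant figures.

sec 69.6° = 2.8688.
τ = 0.120 × (520/449)⁴ × 2.8688 = 0.120 × 1.7990 × 2.8688 = 0.6193.
T = exp(−0.6193) = 0.5383.

0.538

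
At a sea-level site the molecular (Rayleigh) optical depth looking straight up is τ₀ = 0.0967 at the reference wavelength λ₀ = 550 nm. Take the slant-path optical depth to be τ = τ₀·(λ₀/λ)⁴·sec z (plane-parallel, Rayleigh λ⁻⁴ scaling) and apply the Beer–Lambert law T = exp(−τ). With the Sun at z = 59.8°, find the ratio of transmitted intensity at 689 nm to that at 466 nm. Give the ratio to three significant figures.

1.34

Airmass: sec 59.8° = 1.9880.
τ(689 nm) = 0.0967 × (550/689)⁴ × 1.9880 = 0.0967 × 0.4060 × 1.9880 = 0.0781.
τ(466 nm) = 0.0967 × (550/466)⁴ × 1.9880 = 0.0967 × 1.9405 × 1.9880 = 0.3730.
T(689)/T(466) = exp(τ_B − τ_A) = exp(0.2950) = 1.3431.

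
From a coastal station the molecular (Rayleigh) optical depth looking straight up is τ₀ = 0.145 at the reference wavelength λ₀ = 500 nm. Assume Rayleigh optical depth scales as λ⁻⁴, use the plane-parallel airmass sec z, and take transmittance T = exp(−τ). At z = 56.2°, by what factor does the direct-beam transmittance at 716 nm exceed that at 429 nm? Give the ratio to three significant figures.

1.52

Airmass: sec 56.2° = 1.7976.
τ(716 nm) = 0.145 × (500/716)⁴ × 1.7976 = 0.145 × 0.2378 × 1.7976 = 0.0620.
τ(429 nm) = 0.145 × (500/429)⁴ × 1.7976 = 0.145 × 1.8452 × 1.7976 = 0.4810.
T(716)/T(429) = exp(τ_B − τ_A) = exp(0.4190) = 1.5204.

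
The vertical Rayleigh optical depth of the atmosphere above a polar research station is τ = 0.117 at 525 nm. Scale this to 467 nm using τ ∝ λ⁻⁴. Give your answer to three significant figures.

τ(467 nm) = τ(525 nm) × (525/467)⁴ = 0.117 × (1.1242)⁴ = 0.117 × 1.5972 = 0.1869.

0.187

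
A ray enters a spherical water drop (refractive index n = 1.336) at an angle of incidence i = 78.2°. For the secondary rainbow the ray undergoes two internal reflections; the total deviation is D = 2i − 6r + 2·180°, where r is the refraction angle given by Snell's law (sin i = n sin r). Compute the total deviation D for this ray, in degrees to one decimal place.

233.7°

sin r = sin 78.2° / 1.336 = 0.9789/1.336 = 0.7327; r = 47.11°.
D = 2·78.2° − 6·47.11° + 2·180° = 156.40° − 282.67° + 360° = 233.73°.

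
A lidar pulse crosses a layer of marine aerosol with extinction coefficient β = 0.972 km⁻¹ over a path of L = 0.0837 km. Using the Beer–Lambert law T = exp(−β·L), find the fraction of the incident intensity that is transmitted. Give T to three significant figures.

0.922

τ = β·L = 0.972 × 0.0837 = 0.0814.
T = exp(−0.0814) = 0.9219.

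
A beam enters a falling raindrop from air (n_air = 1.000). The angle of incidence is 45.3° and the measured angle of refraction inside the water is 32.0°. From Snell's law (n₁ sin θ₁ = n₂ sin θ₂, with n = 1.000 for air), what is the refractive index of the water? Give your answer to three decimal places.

n = sin θ_i / sin θ_r = sin 45.3° / sin 32.0° = 0.7108 / 0.5299 = 1.3413.

1.341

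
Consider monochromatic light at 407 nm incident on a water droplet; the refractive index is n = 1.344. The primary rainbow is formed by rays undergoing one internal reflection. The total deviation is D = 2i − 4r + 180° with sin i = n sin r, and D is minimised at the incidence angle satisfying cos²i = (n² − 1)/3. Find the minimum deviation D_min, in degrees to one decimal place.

cos²i = (1.80634 − 1)/3 = 0.26878; i = arccos(0.51844) = 58.772°.
sin r = sin 58.772°/1.344 = 0.63625; r = 39.512°.
D_min = 2·58.772° − 4·39.512° + 180° = 139.495°.

139.5°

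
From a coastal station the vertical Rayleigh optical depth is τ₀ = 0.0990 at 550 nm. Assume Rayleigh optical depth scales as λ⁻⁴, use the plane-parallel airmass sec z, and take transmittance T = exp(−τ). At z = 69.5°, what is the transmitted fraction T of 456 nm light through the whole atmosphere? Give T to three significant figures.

0.550

sec 69.5° = 2.8555.
τ = 0.0990 × (550/456)⁴ × 2.8555 = 0.0990 × 2.1164 × 2.8555 = 0.5983.
T = exp(−0.5983) = 0.5498.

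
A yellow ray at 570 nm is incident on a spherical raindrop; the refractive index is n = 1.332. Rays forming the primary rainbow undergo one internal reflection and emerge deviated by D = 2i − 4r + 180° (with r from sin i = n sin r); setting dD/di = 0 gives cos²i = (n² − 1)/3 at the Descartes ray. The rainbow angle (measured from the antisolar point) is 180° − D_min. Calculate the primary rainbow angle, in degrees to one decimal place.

cos²i = (1.77422 − 1)/3 = 0.25807; i = arccos(0.50801) = 59.469°.
sin r = sin 59.469°/1.332 = 0.64666; r = 40.290°.
D_min = 2·59.469° − 4·40.290° + 180° = 137.776°.
Rainbow angle = 180° − D_min = 42.224°.

42.2°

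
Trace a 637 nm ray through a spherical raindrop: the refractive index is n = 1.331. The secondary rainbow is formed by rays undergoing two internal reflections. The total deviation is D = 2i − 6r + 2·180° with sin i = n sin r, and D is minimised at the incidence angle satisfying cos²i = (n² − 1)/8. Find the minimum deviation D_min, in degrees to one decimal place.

cos²i = (1.77156 − 1)/8 = 0.09645; i = arccos(0.31056) = 71.907°.
sin r = sin 71.907°/1.331 = 0.71417; r = 45.575°.
D_min = 2·71.907° − 6·45.575° + 360° = 230.365°.

230.4°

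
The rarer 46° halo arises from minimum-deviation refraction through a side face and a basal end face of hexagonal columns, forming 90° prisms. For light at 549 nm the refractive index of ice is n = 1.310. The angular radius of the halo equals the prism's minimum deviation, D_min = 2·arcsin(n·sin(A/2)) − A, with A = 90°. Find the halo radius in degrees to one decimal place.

45.7°

n·sin(A/2) = 1.310 × sin 45° = 1.310 × 0.7071 = 0.9263.
D_min = 2·arcsin(0.9263) − 90° = 2 × 67.867° − 90° = 45.733°.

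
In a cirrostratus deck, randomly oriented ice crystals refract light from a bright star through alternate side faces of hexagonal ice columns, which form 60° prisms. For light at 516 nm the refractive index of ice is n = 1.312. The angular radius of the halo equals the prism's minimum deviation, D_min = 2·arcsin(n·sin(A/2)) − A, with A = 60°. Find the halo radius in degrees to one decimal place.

22.0°

n·sin(A/2) = 1.312 × sin 30° = 1.312 × 0.5000 = 0.6560.
D_min = 2·arcsin(0.6560) − 60° = 2 × 40.996° − 60° = 21.991°.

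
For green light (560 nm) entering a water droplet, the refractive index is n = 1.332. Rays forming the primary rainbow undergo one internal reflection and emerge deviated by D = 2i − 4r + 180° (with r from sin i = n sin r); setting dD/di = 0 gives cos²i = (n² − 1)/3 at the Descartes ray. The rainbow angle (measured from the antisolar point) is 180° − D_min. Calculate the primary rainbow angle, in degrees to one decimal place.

42.2°

cos²i = (1.77422 − 1)/3 = 0.25807; i = arccos(0.50801) = 59.469°.
sin r = sin 59.469°/1.332 = 0.64666; r = 40.290°.
D_min = 2·59.469° − 4·40.290° + 180° = 137.776°.
Rainbow angle = 180° − D_min = 42.224°.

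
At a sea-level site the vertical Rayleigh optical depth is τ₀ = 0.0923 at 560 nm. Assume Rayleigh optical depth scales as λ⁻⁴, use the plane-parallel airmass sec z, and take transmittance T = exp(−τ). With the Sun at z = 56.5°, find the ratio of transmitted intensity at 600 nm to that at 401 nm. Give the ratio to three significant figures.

1.66

Airmass: sec 56.5° = 1.8118.
τ(600 nm) = 0.0923 × (560/600)⁴ × 1.8118 = 0.0923 × 0.7588 × 1.8118 = 0.1269.
τ(401 nm) = 0.0923 × (560/401)⁴ × 1.8118 = 0.0923 × 3.8034 × 1.8118 = 0.6360.
T(600)/T(401) = exp(τ_B − τ_A) = exp(0.5091) = 1.6639.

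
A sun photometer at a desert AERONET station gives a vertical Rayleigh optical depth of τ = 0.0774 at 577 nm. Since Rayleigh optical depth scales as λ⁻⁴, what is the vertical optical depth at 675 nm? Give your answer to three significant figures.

0.0413

τ(675 nm) = τ(577 nm) × (577/675)⁴ = 0.0774 × (0.8548)⁴ = 0.0774 × 0.5339 = 0.0413.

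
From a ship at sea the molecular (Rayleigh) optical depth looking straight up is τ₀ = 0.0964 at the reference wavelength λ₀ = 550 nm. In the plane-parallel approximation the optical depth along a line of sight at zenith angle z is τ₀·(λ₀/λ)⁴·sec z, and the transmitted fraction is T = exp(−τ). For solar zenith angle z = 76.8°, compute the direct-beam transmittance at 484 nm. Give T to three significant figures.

0.495

sec 76.8° = 4.3792.
τ = 0.0964 × (550/484)⁴ × 4.3792 = 0.0964 × 1.6675 × 4.3792 = 0.7040.
T = exp(−0.7040) = 0.4946.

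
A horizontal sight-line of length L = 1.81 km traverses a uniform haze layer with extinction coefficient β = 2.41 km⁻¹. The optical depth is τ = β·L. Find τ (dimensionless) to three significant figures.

τ = β·L = 2.41 × 1.81 = 4.3621.

4.36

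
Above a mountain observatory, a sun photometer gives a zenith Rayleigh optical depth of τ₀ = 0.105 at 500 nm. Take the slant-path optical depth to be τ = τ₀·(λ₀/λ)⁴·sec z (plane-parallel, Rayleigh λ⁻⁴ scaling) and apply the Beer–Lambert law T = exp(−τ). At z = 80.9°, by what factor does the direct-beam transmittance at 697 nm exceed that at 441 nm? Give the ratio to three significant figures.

2.51

Airmass: sec 80.9° = 6.3228.
τ(697 nm) = 0.105 × (500/697)⁴ × 6.3228 = 0.105 × 0.2648 × 6.3228 = 0.1758.
τ(441 nm) = 0.105 × (500/441)⁴ × 6.3228 = 0.105 × 1.6524 × 6.3228 = 1.0970.
T(697)/T(441) = exp(τ_B − τ_A) = exp(0.9212) = 2.5124.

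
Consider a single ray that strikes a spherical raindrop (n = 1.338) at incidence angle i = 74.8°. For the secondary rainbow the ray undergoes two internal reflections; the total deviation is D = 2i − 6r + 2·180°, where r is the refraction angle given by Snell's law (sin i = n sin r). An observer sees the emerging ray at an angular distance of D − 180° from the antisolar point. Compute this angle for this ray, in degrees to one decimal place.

52.7°

sin r = sin 74.8° / 1.338 = 0.9650/1.338 = 0.7212; r = 46.16°.
D = 2·74.8° − 6·46.16° + 2·180° = 149.60° − 276.94° + 360° = 232.66°.
Angle from antisolar point = D − 180° = 52.66°.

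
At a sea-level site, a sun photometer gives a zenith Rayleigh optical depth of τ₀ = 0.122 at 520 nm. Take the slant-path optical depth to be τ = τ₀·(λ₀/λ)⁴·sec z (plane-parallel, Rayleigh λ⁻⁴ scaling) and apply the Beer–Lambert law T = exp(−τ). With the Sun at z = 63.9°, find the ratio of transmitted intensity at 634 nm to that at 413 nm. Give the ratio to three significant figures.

1.77

Airmass: sec 63.9° = 2.2730.
τ(634 nm) = 0.122 × (520/634)⁴ × 2.2730 = 0.122 × 0.4525 × 2.2730 = 0.1255.
τ(413 nm) = 0.122 × (520/413)⁴ × 2.2730 = 0.122 × 2.5131 × 2.2730 = 0.6969.
T(634)/T(413) = exp(τ_B − τ_A) = exp(0.5714) = 1.7708.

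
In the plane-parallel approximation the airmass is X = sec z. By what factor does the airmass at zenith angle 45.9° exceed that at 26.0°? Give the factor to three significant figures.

X(45.9°)/X(26.0°) = sec 45.9° / sec 26.0° = cos 26.0° / cos 45.9° = 0.8988/0.6959 = 1.2915.

1.29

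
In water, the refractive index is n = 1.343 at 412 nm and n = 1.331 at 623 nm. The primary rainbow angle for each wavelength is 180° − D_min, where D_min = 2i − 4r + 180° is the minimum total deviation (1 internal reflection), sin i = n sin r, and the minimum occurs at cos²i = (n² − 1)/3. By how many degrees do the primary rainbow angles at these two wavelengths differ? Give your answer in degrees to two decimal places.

1.72°

At 412 nm (n = 1.343): cos²i = 0.26788 → i = 58.830°, r = 39.577°, D_min = 139.354°, rainbow angle = 40.646°.
At 623 nm (n = 1.331): cos²i = 0.25719 → i = 59.527°, r = 40.356°, D_min = 137.630°, rainbow angle = 42.370°.
Angular width = |40.646° − 42.370°| = 1.724°.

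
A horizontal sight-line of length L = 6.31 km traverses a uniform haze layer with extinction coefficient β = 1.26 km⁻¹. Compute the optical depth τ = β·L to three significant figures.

τ = β·L = 1.26 × 6.31 = 7.9506.

7.95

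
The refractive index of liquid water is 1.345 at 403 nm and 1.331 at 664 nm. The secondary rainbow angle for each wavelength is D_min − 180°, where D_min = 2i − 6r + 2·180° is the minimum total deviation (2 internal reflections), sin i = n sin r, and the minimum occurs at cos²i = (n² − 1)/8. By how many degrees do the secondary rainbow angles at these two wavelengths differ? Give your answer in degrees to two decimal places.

3.62°

At 403 nm (n = 1.345): cos²i = 0.10113 → i = 71.458°, r = 44.821°, D_min = 233.987°, rainbow angle = 53.987°.
At 664 nm (n = 1.331): cos²i = 0.09645 → i = 71.907°, r = 45.575°, D_min = 230.365°, rainbow angle = 50.365°.
Angular width = |53.987° − 50.365°| = 3.622°.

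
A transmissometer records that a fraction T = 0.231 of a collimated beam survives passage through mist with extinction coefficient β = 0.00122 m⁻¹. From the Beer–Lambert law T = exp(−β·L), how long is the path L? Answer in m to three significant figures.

Beer–Lambert: T = exp(−βL) ⇒ L = −ln(T)/β = −ln(0.231)/0.00122 = 1.4653/0.00122 = 1201 m.

1200 m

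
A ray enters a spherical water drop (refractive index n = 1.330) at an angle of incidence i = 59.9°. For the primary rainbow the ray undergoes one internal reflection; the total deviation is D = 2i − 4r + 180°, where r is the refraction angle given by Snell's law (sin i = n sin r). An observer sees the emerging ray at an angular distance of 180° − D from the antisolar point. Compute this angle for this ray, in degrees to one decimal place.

sin r = sin 59.9° / 1.330 = 0.8652/1.330 = 0.6505; r = 40.58°.
D = 2·59.9° − 4·40.58° + 180° = 119.80° − 162.31° + 180° = 137.49°.
Angle from antisolar point = 180° − D = 42.51°.

42.5°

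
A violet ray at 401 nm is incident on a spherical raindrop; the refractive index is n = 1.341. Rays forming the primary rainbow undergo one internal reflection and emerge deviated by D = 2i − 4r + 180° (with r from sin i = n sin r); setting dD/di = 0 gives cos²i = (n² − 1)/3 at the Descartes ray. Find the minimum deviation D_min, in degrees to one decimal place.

139.1°

cos²i = (1.79828 − 1)/3 = 0.26609; i = arccos(0.51584) = 58.946°.
sin r = sin 58.946°/1.341 = 0.63884; r = 39.705°.
D_min = 2·58.946° − 4·39.705° + 180° = 139.071°.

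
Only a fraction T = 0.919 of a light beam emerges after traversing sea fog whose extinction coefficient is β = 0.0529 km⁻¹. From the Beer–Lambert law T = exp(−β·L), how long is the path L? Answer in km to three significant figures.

1.60 km

Beer–Lambert: T = exp(−βL) ⇒ L = −ln(T)/β = −ln(0.919)/0.0529 = 0.0845/0.0529 = 1.597 km.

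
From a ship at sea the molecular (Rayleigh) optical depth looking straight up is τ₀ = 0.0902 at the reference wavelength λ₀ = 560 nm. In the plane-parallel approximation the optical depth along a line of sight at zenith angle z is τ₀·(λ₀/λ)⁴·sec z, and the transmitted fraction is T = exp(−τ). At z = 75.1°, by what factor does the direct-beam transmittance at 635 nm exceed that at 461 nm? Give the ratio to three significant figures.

Airmass: sec 75.1° = 3.8890.
τ(635 nm) = 0.0902 × (560/635)⁴ × 3.8890 = 0.0902 × 0.6049 × 3.8890 = 0.2122.
τ(461 nm) = 0.0902 × (560/461)⁴ × 3.8890 = 0.0902 × 2.1775 × 3.8890 = 0.7638.
T(635)/T(461) = exp(τ_B − τ_A) = exp(0.5517) = 1.7361.

1.74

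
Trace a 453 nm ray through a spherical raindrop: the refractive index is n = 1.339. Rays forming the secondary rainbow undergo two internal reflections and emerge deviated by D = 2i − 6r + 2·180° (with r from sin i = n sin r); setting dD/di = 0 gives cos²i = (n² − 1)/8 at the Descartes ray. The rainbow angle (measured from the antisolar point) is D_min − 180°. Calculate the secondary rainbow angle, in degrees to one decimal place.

cos²i = (1.79292 − 1)/8 = 0.09912; i = arccos(0.31483) = 71.650°.
sin r = sin 71.650°/1.339 = 0.70885; r = 45.141°.
D_min = 2·71.650° − 6·45.141° + 360° = 232.451°.
Rainbow angle = D_min − 180° = 52.451°.

52.5°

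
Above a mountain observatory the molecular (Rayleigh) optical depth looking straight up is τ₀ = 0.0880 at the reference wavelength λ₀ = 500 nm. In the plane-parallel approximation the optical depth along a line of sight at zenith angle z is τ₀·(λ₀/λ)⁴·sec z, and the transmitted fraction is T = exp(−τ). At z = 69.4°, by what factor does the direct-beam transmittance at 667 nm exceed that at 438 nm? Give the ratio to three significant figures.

Airmass: sec 69.4° = 2.8422.
τ(667 nm) = 0.0880 × (500/667)⁴ × 2.8422 = 0.0880 × 0.3158 × 2.8422 = 0.0790.
τ(438 nm) = 0.0880 × (500/438)⁴ × 2.8422 = 0.0880 × 1.6982 × 2.8422 = 0.4247.
T(667)/T(438) = exp(τ_B − τ_A) = exp(0.3458) = 1.4131.

1.41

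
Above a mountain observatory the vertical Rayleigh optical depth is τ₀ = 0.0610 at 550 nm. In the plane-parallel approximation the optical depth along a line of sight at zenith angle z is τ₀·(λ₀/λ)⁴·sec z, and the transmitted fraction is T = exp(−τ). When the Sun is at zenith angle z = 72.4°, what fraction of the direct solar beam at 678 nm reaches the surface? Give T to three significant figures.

0.916

sec 72.4° = 3.3072.
τ = 0.0610 × (550/678)⁴ × 3.3072 = 0.0610 × 0.4330 × 3.3072 = 0.0874.
T = exp(−0.0874) = 0.9163.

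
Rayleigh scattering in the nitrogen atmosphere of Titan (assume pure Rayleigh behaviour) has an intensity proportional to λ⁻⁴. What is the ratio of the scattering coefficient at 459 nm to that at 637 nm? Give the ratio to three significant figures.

3.71

Rayleigh scattering ∝ λ⁻⁴, so the ratio of coefficients is the inverse fourth power of the wavelength ratio.
σ(459)/σ(637) = (637/459)⁴ = (1.3878)⁴ = 3.709.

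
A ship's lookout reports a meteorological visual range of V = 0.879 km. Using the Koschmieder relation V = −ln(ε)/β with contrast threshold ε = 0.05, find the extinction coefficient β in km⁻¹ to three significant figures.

β = −ln(0.05) / V = 2.996 / 0.879 = 3.4081 km⁻¹.

3.41 km⁻¹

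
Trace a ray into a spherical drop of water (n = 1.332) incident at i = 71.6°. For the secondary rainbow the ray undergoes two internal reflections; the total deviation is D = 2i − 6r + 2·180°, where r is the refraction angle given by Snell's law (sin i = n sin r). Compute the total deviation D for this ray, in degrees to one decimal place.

sin r = sin 71.6° / 1.332 = 0.9489/1.332 = 0.7124; r = 45.43°.
D = 2·71.6° − 6·45.43° + 2·180° = 143.20° − 272.57° + 360° = 230.63°.

230.6°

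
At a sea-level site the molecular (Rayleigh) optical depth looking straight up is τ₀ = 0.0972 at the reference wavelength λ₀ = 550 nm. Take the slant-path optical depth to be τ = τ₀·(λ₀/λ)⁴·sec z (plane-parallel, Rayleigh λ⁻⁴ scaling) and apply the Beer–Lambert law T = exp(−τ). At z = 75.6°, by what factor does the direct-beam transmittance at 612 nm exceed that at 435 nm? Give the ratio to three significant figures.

2.10

Airmass: sec 75.6° = 4.0211.
τ(612 nm) = 0.0972 × (550/612)⁴ × 4.0211 = 0.0972 × 0.6523 × 4.0211 = 0.2549.
τ(435 nm) = 0.0972 × (550/435)⁴ × 4.0211 = 0.0972 × 2.5556 × 4.0211 = 0.9989.
T(612)/T(435) = exp(τ_B − τ_A) = exp(0.7439) = 2.1041.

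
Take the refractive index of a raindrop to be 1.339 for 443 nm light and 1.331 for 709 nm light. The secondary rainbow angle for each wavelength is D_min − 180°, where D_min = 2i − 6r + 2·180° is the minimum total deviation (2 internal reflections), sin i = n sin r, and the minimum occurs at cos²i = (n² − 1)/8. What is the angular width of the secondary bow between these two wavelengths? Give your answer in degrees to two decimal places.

At 443 nm (n = 1.339): cos²i = 0.09912 → i = 71.650°, r = 45.141°, D_min = 232.451°, rainbow angle = 52.451°.
At 709 nm (n = 1.331): cos²i = 0.09645 → i = 71.907°, r = 45.575°, D_min = 230.365°, rainbow angle = 50.365°.
Angular width = |52.451° − 50.365°| = 2.086°.

2.09°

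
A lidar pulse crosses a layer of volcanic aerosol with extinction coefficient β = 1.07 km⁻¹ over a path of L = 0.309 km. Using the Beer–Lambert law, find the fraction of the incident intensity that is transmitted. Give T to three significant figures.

0.718

τ = β·L = 1.07 × 0.309 = 0.3306.
T = exp(−0.3306) = 0.7185.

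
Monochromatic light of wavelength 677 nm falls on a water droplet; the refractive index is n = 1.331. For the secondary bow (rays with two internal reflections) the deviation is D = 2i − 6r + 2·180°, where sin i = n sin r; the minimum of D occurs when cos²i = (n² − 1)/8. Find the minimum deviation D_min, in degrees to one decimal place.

cos²i = (1.77156 − 1)/8 = 0.09645; i = arccos(0.31056) = 71.907°.
sin r = sin 71.907°/1.331 = 0.71417; r = 45.575°.
D_min = 2·71.907° − 6·45.575° + 360° = 230.365°.

230.4°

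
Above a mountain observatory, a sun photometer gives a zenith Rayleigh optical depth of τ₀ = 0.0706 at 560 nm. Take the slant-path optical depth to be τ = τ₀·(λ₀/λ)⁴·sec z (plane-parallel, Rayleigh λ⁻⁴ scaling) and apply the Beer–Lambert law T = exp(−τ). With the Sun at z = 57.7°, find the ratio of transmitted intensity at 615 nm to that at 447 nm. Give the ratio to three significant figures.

1.26

Airmass: sec 57.7° = 1.8714.
τ(615 nm) = 0.0706 × (560/615)⁴ × 1.8714 = 0.0706 × 0.6875 × 1.8714 = 0.0908.
τ(447 nm) = 0.0706 × (560/447)⁴ × 1.8714 = 0.0706 × 2.4633 × 1.8714 = 0.3255.
T(615)/T(447) = exp(τ_B − τ_A) = exp(0.2346) = 1.2644.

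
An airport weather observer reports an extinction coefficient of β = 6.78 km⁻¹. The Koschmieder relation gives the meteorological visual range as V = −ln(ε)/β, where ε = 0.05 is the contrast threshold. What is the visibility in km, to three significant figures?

V = −ln(0.05) / 6.78 = 2.996 / 6.78 = 0.4418 km.

0.442 km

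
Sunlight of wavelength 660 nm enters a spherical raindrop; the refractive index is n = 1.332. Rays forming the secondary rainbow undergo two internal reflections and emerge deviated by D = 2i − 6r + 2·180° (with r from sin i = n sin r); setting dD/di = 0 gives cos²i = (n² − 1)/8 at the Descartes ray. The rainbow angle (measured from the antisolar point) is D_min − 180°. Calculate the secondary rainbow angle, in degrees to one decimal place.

cos²i = (1.77422 − 1)/8 = 0.09678; i = arccos(0.31109) = 71.875°.
sin r = sin 71.875°/1.332 = 0.71350; r = 45.520°.
D_min = 2·71.875° − 6·45.520° + 360° = 230.628°.
Rainbow angle = D_min − 180° = 50.628°.

50.6°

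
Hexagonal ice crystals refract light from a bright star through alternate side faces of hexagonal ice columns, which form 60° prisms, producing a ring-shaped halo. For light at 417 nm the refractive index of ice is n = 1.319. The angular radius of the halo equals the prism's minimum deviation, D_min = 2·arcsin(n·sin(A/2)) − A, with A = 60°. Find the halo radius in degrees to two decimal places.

22.52°

n·sin(A/2) = 1.319 × sin 30° = 1.319 × 0.5000 = 0.6595.
D_min = 2·arcsin(0.6595) − 60° = 2 × 41.262° − 60° = 22.524°.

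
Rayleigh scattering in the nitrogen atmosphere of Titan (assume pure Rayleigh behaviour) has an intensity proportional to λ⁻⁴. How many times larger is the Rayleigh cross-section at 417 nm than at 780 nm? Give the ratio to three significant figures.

Rayleigh scattering ∝ λ⁻⁴, so the ratio of coefficients is the inverse fourth power of the wavelength ratio.
σ(417)/σ(780) = (780/417)⁴ = (1.8705)⁴ = 12.24.

12.2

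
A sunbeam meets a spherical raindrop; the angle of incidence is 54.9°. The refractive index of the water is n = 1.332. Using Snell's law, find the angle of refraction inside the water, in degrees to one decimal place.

Snell: sin θ_r = sin θ_i / n = sin 54.9° / 1.332 = 0.8181 / 1.332 = 0.6142.
θ_r = arcsin(0.6142) = 37.90°.

37.9°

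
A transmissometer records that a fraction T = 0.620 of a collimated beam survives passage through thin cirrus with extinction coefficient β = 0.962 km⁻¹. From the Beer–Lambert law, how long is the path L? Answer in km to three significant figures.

Beer–Lambert: T = exp(−βL) ⇒ L = −ln(T)/β = −ln(0.620)/0.962 = 0.4780/0.962 = 0.4969 km.

0.497 km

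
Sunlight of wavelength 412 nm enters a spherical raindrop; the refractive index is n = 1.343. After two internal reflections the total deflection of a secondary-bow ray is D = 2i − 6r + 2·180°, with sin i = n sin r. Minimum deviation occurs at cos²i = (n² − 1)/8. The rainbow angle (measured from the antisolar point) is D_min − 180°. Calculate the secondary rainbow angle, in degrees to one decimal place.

cos²i = (1.80365 − 1)/8 = 0.10046; i = arccos(0.31695) = 71.522°.
sin r = sin 71.522°/1.343 = 0.70621; r = 44.928°.
D_min = 2·71.522° − 6·44.928° + 360° = 233.478°.
Rainbow angle = D_min − 180° = 53.478°.

53.5°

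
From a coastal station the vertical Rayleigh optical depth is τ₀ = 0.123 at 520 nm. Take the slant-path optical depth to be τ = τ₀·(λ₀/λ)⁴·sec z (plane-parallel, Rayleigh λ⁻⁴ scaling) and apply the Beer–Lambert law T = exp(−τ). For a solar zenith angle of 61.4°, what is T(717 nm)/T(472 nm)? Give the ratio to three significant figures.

Airmass: sec 61.4° = 2.0890.
τ(717 nm) = 0.123 × (520/717)⁴ × 2.0890 = 0.123 × 0.2767 × 2.0890 = 0.0711.
τ(472 nm) = 0.123 × (520/472)⁴ × 2.0890 = 0.123 × 1.4731 × 2.0890 = 0.3785.
T(717)/T(472) = exp(τ_B − τ_A) = exp(0.3074) = 1.3599.

1.36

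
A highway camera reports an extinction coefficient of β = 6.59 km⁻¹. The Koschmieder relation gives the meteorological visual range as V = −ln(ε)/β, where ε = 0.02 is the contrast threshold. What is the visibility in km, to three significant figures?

V = −ln(0.02) / 6.59 = 3.912 / 6.59 = 0.5936 km.

0.594 km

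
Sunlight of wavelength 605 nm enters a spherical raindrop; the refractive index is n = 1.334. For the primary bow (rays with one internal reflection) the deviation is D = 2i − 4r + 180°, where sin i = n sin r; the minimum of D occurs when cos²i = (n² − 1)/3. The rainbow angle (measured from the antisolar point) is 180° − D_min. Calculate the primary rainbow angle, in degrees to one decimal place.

cos²i = (1.77956 − 1)/3 = 0.25985; i = arccos(0.50976) = 59.352°.
sin r = sin 59.352°/1.334 = 0.64492; r = 40.159°.
D_min = 2·59.352° − 4·40.159° + 180° = 138.067°.
Rainbow angle = 180° − D_min = 41.933°.

41.9°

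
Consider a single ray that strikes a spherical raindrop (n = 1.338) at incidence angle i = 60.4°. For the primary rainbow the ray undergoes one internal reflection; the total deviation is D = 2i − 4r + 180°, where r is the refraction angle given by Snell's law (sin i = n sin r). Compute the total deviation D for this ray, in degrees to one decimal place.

138.7°

sin r = sin 60.4° / 1.338 = 0.8695/1.338 = 0.6498; r = 40.53°.
D = 2·60.4° − 4·40.53° + 180° = 120.80° − 162.12° + 180° = 138.68°.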